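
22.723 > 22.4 True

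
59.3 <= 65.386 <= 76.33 True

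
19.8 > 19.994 False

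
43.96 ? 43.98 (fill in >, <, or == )<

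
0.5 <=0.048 False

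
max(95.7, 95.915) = 95.915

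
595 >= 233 True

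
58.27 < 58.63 True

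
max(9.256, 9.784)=9.784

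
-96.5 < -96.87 False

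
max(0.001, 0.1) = 0.1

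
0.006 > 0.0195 False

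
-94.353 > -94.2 False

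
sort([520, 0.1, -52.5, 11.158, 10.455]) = [-52.5, 0.1, 10.455, 11.158, 520]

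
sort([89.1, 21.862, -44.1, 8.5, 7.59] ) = [-44.1, 7.59, 8.5, 21.862, 89.1]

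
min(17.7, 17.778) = 17.7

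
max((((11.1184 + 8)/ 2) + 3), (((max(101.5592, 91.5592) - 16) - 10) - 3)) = 72.5592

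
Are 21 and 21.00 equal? Yes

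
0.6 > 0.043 True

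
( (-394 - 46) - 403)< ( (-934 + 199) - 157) False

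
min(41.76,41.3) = 41.3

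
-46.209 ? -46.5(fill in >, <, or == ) >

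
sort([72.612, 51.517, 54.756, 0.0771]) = [0.0771, 51.517, 54.756, 72.612]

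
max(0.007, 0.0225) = 0.0225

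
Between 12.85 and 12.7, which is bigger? 12.85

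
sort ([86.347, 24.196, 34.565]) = [24.196, 34.565, 86.347]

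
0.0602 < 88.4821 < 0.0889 False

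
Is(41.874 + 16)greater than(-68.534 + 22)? Yes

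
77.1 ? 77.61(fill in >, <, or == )<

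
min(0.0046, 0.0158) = 0.0046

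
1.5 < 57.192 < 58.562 True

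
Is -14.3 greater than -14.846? Yes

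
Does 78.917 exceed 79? No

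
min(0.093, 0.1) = 0.093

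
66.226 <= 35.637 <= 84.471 False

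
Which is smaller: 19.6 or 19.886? 19.6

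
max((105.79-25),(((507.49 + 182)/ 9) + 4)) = 80.79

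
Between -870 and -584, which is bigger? -584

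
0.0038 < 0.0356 True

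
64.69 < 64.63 False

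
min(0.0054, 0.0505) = 0.0054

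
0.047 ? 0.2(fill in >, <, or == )<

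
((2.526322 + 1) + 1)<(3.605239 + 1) True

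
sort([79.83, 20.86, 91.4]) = [20.86, 79.83, 91.4]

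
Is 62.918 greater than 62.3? Yes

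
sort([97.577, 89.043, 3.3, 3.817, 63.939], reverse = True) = [97.577, 89.043, 63.939, 3.817, 3.3]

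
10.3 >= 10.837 False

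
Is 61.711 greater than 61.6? Yes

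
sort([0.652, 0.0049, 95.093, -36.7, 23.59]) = [-36.7, 0.0049, 0.652, 23.59, 95.093]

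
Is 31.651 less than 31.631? No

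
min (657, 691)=657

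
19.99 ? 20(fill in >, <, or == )<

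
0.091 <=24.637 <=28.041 True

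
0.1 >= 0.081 True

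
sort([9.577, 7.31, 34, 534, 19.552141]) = [7.31, 9.577, 19.552141, 34, 534]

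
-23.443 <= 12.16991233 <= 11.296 False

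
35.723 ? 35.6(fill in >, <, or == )>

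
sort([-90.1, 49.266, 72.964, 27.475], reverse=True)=[72.964, 49.266, 27.475, -90.1]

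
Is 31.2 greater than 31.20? No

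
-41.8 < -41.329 True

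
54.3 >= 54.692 False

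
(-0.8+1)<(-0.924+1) False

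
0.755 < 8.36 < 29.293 True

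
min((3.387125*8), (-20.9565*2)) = -41.913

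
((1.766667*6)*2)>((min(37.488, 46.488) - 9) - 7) False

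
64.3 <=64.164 False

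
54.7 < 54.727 True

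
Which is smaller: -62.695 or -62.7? -62.7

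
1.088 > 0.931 True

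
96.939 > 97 False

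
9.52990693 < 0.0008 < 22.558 False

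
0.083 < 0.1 True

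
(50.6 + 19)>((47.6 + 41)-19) False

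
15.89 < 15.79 False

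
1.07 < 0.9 False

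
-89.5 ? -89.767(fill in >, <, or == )>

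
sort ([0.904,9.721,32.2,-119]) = [-119,0.904,9.721,32.2]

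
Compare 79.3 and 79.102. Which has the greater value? 79.3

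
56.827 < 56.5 False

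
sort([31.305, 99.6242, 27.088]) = [27.088, 31.305, 99.6242]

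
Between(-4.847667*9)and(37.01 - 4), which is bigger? (37.01 - 4)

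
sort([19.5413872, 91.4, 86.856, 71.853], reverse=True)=[91.4, 86.856, 71.853, 19.5413872]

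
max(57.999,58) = 58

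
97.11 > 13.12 True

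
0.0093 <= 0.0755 True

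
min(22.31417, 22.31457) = 22.31417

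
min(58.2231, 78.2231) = 58.2231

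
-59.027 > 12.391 False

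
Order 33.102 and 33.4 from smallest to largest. 33.102, 33.4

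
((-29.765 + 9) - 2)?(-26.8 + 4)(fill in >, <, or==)>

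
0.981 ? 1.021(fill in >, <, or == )<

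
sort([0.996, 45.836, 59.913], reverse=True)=[59.913, 45.836, 0.996]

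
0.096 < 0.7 True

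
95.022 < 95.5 True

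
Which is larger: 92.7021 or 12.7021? 92.7021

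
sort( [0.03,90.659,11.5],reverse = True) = [90.659,11.5,0.03]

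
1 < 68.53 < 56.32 False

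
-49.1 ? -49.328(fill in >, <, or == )>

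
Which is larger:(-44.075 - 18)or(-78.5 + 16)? (-44.075 - 18)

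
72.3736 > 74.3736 False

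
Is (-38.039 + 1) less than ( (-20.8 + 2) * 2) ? No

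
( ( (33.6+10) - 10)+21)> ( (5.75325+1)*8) True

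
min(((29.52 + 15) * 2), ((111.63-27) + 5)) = 89.04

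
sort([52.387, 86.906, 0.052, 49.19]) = [0.052, 49.19, 52.387, 86.906]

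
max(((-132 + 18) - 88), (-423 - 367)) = -202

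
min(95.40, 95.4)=95.40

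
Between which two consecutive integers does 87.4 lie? 87 and 88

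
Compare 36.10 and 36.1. They are equal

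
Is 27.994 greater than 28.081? No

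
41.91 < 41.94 True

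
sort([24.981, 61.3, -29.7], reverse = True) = [61.3, 24.981, -29.7]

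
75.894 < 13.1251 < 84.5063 False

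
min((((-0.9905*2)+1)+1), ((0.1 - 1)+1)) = 0.019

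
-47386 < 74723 True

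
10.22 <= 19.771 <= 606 True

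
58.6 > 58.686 False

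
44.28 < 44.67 True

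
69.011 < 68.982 False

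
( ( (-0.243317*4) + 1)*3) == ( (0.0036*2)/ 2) False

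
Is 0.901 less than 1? Yes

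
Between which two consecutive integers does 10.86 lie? 10 and 11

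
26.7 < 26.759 True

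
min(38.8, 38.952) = 38.8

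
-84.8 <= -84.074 True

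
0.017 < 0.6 True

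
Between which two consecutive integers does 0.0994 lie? 0 and 1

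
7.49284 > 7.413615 True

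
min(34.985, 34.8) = 34.8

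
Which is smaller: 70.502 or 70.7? 70.502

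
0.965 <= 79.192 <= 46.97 False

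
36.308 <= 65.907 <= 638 True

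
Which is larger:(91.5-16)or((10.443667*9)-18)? ((10.443667*9)-18)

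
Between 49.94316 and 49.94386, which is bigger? 49.94386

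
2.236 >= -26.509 True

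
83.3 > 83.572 False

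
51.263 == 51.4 False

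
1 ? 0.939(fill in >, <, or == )>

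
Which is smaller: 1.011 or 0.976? 0.976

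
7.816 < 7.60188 False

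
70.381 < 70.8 True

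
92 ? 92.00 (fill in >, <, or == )==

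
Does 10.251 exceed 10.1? Yes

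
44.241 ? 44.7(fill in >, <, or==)<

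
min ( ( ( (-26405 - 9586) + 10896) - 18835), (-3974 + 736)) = -43930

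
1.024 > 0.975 True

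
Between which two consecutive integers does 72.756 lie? 72 and 73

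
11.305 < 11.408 True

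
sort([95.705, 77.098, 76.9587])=[76.9587, 77.098, 95.705]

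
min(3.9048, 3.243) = 3.243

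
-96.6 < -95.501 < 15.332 True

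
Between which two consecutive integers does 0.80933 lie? 0 and 1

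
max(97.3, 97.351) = 97.351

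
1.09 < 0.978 False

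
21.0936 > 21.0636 True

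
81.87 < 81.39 False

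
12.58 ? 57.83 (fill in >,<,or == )<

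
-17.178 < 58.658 True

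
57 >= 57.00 True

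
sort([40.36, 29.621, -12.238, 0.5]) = [-12.238, 0.5, 29.621, 40.36]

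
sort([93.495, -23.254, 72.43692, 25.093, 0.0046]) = [-23.254, 0.0046, 25.093, 72.43692, 93.495]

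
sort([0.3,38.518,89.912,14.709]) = [0.3,14.709,38.518,89.912]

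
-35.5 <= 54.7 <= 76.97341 True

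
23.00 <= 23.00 True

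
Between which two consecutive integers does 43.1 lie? 43 and 44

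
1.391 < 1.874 True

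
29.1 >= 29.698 False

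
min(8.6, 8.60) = 8.6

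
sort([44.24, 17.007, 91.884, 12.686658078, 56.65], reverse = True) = [91.884, 56.65, 44.24, 17.007, 12.686658078]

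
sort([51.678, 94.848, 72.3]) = [51.678, 72.3, 94.848]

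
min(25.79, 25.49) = 25.49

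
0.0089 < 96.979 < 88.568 False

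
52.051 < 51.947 False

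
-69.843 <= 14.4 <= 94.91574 True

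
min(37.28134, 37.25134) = 37.25134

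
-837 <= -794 True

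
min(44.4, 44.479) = 44.4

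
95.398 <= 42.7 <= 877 False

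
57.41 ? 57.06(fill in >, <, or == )>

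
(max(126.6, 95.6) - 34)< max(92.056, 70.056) False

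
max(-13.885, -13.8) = -13.8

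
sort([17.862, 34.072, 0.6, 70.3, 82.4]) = [0.6, 17.862, 34.072, 70.3, 82.4]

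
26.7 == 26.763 False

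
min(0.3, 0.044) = 0.044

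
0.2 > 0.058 True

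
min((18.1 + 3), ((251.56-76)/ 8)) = 21.1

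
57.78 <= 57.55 False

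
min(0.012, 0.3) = 0.012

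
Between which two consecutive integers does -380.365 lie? -381 and -380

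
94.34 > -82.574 True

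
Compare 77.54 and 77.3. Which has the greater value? 77.54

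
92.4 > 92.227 True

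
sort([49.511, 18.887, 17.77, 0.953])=[0.953, 17.77, 18.887, 49.511]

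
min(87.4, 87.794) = 87.4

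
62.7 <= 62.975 True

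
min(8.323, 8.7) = 8.323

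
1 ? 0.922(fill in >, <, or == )>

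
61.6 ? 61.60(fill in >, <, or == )==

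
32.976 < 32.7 False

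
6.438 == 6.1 False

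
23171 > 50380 False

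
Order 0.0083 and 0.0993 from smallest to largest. 0.0083, 0.0993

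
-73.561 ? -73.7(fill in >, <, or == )>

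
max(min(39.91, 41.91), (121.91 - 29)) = 92.91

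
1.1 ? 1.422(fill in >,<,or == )<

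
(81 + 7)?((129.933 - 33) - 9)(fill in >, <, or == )>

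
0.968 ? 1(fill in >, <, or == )<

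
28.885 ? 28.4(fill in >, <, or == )>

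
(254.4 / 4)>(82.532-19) True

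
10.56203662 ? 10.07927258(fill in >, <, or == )>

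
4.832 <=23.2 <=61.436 True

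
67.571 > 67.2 True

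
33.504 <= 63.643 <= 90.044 True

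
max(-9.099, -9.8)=-9.099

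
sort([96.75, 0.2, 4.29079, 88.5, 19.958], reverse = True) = [96.75, 88.5, 19.958, 4.29079, 0.2]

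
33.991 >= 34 False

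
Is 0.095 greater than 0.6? No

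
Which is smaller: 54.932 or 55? 54.932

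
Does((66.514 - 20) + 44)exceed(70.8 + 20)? No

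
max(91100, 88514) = 91100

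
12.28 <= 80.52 True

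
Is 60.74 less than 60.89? Yes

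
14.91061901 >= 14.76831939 True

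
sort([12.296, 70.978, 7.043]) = [7.043, 12.296, 70.978]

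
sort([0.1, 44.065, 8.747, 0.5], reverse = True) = [44.065, 8.747, 0.5, 0.1]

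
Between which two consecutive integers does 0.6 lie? 0 and 1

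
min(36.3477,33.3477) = 33.3477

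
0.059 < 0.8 True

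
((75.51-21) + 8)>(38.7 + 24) False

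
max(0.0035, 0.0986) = 0.0986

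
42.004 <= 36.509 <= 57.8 False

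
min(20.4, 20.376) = 20.376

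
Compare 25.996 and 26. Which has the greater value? 26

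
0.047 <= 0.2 True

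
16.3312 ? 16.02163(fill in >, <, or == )>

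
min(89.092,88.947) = 88.947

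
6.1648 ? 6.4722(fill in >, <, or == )<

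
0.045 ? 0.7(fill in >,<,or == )<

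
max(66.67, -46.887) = 66.67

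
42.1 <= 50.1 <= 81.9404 True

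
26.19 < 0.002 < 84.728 False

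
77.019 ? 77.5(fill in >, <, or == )<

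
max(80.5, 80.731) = 80.731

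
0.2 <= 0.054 False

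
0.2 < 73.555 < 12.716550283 False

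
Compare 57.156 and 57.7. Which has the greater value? 57.7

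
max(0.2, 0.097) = 0.2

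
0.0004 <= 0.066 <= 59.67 True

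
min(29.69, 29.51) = 29.51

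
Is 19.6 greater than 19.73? No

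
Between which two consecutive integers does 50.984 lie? 50 and 51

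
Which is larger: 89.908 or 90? 90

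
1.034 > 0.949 True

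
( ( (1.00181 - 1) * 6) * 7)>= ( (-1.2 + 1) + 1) False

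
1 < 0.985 False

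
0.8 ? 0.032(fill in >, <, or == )>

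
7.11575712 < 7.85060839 True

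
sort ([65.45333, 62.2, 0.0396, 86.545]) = [0.0396, 62.2, 65.45333, 86.545]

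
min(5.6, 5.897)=5.6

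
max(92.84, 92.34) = 92.84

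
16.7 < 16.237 False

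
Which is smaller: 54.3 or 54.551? 54.3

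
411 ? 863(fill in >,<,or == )<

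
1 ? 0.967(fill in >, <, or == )>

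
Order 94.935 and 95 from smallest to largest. 94.935, 95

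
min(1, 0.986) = 0.986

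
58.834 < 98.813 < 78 False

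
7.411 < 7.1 False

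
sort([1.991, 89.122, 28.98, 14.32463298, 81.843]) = [1.991, 14.32463298, 28.98, 81.843, 89.122]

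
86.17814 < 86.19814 True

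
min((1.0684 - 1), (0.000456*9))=0.004104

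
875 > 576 True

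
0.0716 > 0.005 True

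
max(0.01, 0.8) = 0.8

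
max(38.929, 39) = 39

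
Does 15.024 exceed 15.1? No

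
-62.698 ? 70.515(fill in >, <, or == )<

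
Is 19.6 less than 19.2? No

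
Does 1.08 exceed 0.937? Yes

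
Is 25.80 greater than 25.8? No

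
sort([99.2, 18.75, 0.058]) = [0.058, 18.75, 99.2]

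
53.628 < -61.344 False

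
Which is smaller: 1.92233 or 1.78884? 1.78884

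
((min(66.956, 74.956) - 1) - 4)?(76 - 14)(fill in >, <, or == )<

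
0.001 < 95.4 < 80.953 False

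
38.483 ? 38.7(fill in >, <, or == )<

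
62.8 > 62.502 True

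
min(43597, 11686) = 11686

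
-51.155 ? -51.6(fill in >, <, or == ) >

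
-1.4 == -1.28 False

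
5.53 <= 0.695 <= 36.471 False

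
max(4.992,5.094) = 5.094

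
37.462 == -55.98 False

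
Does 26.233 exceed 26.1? Yes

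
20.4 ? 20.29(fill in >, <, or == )>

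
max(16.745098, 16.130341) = 16.745098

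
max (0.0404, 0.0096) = 0.0404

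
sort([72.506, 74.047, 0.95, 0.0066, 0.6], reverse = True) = [74.047, 72.506, 0.95, 0.6, 0.0066]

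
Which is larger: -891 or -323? -323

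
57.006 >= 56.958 True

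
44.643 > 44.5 True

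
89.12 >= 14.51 True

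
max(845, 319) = 845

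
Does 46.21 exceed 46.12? Yes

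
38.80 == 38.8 True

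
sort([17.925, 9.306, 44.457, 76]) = [9.306, 17.925, 44.457, 76]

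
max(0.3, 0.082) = 0.3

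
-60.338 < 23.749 True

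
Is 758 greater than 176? Yes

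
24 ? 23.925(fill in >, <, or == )>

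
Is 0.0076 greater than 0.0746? No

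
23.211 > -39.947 True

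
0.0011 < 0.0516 True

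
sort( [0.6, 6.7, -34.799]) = [-34.799, 0.6, 6.7]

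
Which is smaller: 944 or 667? 667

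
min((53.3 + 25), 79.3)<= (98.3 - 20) True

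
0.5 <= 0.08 False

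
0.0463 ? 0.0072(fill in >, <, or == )>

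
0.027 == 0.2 False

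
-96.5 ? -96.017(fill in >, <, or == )<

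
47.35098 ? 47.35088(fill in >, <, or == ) >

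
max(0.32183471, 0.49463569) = 0.49463569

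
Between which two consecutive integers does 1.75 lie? 1 and 2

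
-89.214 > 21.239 False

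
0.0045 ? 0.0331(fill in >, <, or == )<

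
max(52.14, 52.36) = 52.36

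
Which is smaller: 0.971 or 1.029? 0.971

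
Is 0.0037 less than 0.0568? Yes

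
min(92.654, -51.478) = -51.478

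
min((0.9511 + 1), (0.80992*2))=1.61984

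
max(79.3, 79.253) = 79.3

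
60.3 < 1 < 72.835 False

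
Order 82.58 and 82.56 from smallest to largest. 82.56, 82.58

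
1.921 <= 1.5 False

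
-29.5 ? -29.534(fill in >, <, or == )>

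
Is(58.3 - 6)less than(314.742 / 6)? Yes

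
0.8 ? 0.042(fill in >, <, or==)>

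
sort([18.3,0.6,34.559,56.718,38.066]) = [0.6,18.3,34.559,38.066,56.718]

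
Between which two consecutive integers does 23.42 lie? 23 and 24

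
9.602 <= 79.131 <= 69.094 False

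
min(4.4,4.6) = 4.4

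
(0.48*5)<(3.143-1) False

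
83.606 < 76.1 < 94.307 False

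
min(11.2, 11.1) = 11.1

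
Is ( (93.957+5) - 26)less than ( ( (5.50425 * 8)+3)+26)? Yes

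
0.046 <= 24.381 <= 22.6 False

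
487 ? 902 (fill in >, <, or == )<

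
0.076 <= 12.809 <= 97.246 True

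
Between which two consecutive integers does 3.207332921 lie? 3 and 4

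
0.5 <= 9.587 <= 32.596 True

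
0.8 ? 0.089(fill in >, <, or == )>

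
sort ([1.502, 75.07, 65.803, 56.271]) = [1.502, 56.271, 65.803, 75.07]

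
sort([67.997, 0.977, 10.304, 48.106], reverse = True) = [67.997, 48.106, 10.304, 0.977]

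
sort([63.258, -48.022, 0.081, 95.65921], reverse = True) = [95.65921, 63.258, 0.081, -48.022]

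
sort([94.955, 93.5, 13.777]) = [13.777, 93.5, 94.955]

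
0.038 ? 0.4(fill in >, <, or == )<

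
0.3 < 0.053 False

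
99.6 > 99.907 False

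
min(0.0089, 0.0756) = 0.0089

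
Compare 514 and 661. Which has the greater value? 661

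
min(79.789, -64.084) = -64.084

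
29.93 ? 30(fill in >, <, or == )<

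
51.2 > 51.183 True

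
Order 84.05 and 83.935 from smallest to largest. 83.935, 84.05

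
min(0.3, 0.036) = 0.036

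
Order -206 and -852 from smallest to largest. -852, -206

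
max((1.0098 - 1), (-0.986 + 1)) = 0.014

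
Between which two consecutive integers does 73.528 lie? 73 and 74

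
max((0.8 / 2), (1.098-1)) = 0.4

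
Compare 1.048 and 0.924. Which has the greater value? 1.048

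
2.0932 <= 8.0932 True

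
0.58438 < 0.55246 False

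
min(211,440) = 211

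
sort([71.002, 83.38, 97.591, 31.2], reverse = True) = [97.591, 83.38, 71.002, 31.2]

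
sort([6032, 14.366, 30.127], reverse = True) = [6032, 30.127, 14.366]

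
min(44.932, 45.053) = 44.932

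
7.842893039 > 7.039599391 True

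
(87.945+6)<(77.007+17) True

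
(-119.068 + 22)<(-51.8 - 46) False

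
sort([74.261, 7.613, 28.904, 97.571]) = [7.613, 28.904, 74.261, 97.571]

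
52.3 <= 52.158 False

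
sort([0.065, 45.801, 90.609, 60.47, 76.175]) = [0.065, 45.801, 60.47, 76.175, 90.609]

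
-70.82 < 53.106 True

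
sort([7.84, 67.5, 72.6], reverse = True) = [72.6, 67.5, 7.84]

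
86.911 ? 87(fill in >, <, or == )<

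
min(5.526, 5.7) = 5.526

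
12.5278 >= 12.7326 False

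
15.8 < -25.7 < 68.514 False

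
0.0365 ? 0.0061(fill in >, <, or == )>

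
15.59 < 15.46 False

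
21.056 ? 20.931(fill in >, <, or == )>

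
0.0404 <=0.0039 False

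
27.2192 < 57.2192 True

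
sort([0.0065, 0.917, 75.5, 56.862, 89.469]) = [0.0065, 0.917, 56.862, 75.5, 89.469]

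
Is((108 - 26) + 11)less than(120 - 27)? No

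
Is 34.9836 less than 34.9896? Yes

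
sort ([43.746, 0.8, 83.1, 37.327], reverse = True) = [83.1, 43.746, 37.327, 0.8]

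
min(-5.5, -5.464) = -5.5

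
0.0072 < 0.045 True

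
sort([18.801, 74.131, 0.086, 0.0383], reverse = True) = [74.131, 18.801, 0.086, 0.0383]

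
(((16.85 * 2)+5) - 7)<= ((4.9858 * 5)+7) True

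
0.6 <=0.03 False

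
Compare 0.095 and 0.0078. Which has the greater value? 0.095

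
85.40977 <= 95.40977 True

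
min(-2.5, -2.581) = -2.581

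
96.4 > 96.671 False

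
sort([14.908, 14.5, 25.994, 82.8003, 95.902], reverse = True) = [95.902, 82.8003, 25.994, 14.908, 14.5]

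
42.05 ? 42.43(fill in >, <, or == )<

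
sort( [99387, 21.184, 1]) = [1, 21.184, 99387]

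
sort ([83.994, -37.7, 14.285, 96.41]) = [-37.7, 14.285, 83.994, 96.41]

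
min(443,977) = 443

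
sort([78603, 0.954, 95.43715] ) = [0.954, 95.43715, 78603]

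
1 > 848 False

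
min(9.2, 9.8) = 9.2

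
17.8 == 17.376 False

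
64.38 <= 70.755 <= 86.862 True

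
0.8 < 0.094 False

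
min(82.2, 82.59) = 82.2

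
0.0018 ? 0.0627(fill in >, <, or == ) <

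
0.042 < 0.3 True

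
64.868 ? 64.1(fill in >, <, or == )>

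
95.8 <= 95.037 False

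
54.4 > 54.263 True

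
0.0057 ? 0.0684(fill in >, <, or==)<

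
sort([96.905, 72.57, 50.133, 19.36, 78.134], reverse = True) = [96.905, 78.134, 72.57, 50.133, 19.36]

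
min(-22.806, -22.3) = -22.806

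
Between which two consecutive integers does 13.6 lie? 13 and 14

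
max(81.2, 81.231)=81.231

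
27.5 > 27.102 True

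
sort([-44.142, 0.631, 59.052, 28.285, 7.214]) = [-44.142, 0.631, 7.214, 28.285, 59.052]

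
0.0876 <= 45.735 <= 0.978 False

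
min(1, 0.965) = 0.965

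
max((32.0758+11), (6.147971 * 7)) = 43.0758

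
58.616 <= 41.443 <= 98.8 False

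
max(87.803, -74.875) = 87.803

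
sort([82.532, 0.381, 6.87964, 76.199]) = [0.381, 6.87964, 76.199, 82.532]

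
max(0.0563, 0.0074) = 0.0563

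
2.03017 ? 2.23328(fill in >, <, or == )<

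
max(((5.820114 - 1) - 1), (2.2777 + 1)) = 3.820114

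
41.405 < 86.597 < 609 True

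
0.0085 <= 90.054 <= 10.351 False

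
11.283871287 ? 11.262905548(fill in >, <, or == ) >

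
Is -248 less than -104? Yes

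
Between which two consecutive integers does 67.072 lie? 67 and 68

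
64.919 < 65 True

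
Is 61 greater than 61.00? No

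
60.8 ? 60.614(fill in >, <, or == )>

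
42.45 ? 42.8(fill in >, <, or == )<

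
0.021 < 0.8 True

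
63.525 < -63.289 False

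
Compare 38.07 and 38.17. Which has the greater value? 38.17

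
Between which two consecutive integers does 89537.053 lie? 89537 and 89538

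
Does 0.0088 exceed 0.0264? No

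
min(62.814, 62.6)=62.6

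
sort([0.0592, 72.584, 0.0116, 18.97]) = [0.0116, 0.0592, 18.97, 72.584]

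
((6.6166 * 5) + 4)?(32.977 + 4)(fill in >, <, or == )>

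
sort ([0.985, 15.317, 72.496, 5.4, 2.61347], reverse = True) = [72.496, 15.317, 5.4, 2.61347, 0.985]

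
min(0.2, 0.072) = 0.072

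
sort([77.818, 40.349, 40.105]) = [40.105, 40.349, 77.818]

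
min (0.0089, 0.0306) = 0.0089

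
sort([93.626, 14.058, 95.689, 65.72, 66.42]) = [14.058, 65.72, 66.42, 93.626, 95.689]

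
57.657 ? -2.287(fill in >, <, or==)>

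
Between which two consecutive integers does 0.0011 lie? 0 and 1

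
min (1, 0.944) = 0.944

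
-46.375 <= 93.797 True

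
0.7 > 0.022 True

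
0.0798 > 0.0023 True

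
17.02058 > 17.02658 False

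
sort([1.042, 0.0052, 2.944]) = [0.0052, 1.042, 2.944]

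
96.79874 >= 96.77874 True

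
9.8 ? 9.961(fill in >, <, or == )<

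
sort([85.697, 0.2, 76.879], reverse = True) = [85.697, 76.879, 0.2]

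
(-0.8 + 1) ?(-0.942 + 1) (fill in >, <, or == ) >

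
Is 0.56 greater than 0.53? Yes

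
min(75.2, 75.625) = 75.2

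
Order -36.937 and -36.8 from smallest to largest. -36.937, -36.8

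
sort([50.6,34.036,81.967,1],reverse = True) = [81.967,50.6,34.036,1]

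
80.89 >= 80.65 True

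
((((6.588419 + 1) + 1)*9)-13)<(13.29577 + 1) False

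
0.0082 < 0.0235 True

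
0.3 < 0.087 False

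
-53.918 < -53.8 True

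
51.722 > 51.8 False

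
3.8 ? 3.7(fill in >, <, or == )>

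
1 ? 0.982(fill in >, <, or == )>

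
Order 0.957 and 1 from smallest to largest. 0.957, 1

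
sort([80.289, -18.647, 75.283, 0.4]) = [-18.647, 0.4, 75.283, 80.289]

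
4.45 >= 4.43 True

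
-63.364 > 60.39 False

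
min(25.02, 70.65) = 25.02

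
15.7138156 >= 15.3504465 True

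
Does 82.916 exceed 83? No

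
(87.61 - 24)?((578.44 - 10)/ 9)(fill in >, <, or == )>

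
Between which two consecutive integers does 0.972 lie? 0 and 1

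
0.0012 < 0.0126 True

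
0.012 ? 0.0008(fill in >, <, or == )>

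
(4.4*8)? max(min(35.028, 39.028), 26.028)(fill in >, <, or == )>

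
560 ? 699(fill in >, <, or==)<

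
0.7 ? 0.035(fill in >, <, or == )>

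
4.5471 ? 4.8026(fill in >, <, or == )<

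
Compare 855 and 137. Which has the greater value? 855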